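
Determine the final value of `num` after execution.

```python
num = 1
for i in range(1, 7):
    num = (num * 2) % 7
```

Let's trace through this code step by step.

Initialize: num = 1
Entering loop: for i in range(1, 7):

After execution: num = 1
1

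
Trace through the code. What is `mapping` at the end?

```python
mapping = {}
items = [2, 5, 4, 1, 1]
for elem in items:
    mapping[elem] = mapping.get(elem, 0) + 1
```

Let's trace through this code step by step.

Initialize: mapping = {}
Initialize: items = [2, 5, 4, 1, 1]
Entering loop: for elem in items:

After execution: mapping = {2: 1, 5: 1, 4: 1, 1: 2}
{2: 1, 5: 1, 4: 1, 1: 2}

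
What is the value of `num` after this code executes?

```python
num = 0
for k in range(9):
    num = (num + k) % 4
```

Let's trace through this code step by step.

Initialize: num = 0
Entering loop: for k in range(9):

After execution: num = 0
0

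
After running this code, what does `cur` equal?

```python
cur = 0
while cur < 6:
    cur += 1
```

Let's trace through this code step by step.

Initialize: cur = 0
Entering loop: while cur < 6:

After execution: cur = 6
6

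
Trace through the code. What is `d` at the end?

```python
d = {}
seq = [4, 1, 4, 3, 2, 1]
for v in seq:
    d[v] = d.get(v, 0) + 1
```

Let's trace through this code step by step.

Initialize: d = {}
Initialize: seq = [4, 1, 4, 3, 2, 1]
Entering loop: for v in seq:

After execution: d = {4: 2, 1: 2, 3: 1, 2: 1}
{4: 2, 1: 2, 3: 1, 2: 1}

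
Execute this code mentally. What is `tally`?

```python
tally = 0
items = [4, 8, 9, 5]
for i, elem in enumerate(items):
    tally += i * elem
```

Let's trace through this code step by step.

Initialize: tally = 0
Initialize: items = [4, 8, 9, 5]
Entering loop: for i, elem in enumerate(items):

After execution: tally = 41
41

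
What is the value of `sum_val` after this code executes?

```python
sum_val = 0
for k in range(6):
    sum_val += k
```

Let's trace through this code step by step.

Initialize: sum_val = 0
Entering loop: for k in range(6):

After execution: sum_val = 15
15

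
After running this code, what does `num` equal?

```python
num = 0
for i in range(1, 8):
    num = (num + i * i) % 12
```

Let's trace through this code step by step.

Initialize: num = 0
Entering loop: for i in range(1, 8):

After execution: num = 8
8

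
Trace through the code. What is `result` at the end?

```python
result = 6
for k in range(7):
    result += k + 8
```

Let's trace through this code step by step.

Initialize: result = 6
Entering loop: for k in range(7):

After execution: result = 83
83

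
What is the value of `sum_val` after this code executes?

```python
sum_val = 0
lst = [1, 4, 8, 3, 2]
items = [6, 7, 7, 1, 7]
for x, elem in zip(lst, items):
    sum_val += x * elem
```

Let's trace through this code step by step.

Initialize: sum_val = 0
Initialize: lst = [1, 4, 8, 3, 2]
Initialize: items = [6, 7, 7, 1, 7]
Entering loop: for x, elem in zip(lst, items):

After execution: sum_val = 107
107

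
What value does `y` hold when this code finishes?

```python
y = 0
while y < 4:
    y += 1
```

Let's trace through this code step by step.

Initialize: y = 0
Entering loop: while y < 4:

After execution: y = 4
4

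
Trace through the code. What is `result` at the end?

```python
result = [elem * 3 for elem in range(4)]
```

Let's trace through this code step by step.

Initialize: result = [elem * 3 for elem in range(4)]

After execution: result = [0, 3, 6, 9]
[0, 3, 6, 9]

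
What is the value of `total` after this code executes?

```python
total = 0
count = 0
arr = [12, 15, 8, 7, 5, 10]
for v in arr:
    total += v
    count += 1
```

Let's trace through this code step by step.

Initialize: total = 0
Initialize: count = 0
Initialize: arr = [12, 15, 8, 7, 5, 10]
Entering loop: for v in arr:

After execution: total = 57
57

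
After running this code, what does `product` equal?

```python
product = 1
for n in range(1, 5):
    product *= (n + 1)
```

Let's trace through this code step by step.

Initialize: product = 1
Entering loop: for n in range(1, 5):

After execution: product = 120
120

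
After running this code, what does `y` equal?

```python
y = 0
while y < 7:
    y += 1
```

Let's trace through this code step by step.

Initialize: y = 0
Entering loop: while y < 7:

After execution: y = 7
7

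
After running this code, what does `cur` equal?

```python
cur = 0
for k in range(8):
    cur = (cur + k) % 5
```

Let's trace through this code step by step.

Initialize: cur = 0
Entering loop: for k in range(8):

After execution: cur = 3
3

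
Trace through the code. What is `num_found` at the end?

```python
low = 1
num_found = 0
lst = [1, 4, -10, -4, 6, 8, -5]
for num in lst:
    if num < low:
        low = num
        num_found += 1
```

Let's trace through this code step by step.

Initialize: low = 1
Initialize: num_found = 0
Initialize: lst = [1, 4, -10, -4, 6, 8, -5]
Entering loop: for num in lst:

After execution: num_found = 1
1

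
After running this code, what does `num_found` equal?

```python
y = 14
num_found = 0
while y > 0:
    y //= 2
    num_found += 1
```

Let's trace through this code step by step.

Initialize: y = 14
Initialize: num_found = 0
Entering loop: while y > 0:

After execution: num_found = 4
4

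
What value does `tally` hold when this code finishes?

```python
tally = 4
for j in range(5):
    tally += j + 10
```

Let's trace through this code step by step.

Initialize: tally = 4
Entering loop: for j in range(5):

After execution: tally = 64
64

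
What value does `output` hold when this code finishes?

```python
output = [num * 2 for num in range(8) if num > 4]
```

Let's trace through this code step by step.

Initialize: output = [num * 2 for num in range(8) if num > 4]

After execution: output = [10, 12, 14]
[10, 12, 14]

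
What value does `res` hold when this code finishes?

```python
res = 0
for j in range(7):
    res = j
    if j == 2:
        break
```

Let's trace through this code step by step.

Initialize: res = 0
Entering loop: for j in range(7):

After execution: res = 2
2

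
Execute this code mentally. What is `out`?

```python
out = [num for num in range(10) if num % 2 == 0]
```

Let's trace through this code step by step.

Initialize: out = [num for num in range(10) if num % 2 == 0]

After execution: out = [0, 2, 4, 6, 8]
[0, 2, 4, 6, 8]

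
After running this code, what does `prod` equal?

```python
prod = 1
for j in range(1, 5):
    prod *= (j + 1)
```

Let's trace through this code step by step.

Initialize: prod = 1
Entering loop: for j in range(1, 5):

After execution: prod = 120
120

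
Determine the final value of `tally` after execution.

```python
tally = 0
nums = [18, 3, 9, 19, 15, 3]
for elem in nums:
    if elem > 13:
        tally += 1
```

Let's trace through this code step by step.

Initialize: tally = 0
Initialize: nums = [18, 3, 9, 19, 15, 3]
Entering loop: for elem in nums:

After execution: tally = 3
3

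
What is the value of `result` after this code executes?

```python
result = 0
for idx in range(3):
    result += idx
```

Let's trace through this code step by step.

Initialize: result = 0
Entering loop: for idx in range(3):

After execution: result = 3
3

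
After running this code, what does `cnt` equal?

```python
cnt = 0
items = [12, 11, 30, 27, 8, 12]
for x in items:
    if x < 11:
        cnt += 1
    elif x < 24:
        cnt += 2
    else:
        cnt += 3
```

Let's trace through this code step by step.

Initialize: cnt = 0
Initialize: items = [12, 11, 30, 27, 8, 12]
Entering loop: for x in items:

After execution: cnt = 13
13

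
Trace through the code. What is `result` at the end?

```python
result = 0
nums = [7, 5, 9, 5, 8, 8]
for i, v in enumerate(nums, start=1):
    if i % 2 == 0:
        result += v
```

Let's trace through this code step by step.

Initialize: result = 0
Initialize: nums = [7, 5, 9, 5, 8, 8]
Entering loop: for i, v in enumerate(nums, start=1):

After execution: result = 18
18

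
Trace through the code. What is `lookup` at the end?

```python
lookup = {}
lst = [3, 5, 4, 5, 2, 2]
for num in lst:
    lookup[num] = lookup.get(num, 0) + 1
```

Let's trace through this code step by step.

Initialize: lookup = {}
Initialize: lst = [3, 5, 4, 5, 2, 2]
Entering loop: for num in lst:

After execution: lookup = {3: 1, 5: 2, 4: 1, 2: 2}
{3: 1, 5: 2, 4: 1, 2: 2}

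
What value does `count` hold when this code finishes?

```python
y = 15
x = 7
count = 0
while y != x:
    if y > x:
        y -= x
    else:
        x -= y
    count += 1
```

Let's trace through this code step by step.

Initialize: y = 15
Initialize: x = 7
Initialize: count = 0
Entering loop: while y != x:

After execution: count = 8
8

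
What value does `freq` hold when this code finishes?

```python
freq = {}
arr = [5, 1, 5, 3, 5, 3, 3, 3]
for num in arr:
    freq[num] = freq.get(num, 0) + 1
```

Let's trace through this code step by step.

Initialize: freq = {}
Initialize: arr = [5, 1, 5, 3, 5, 3, 3, 3]
Entering loop: for num in arr:

After execution: freq = {5: 3, 1: 1, 3: 4}
{5: 3, 1: 1, 3: 4}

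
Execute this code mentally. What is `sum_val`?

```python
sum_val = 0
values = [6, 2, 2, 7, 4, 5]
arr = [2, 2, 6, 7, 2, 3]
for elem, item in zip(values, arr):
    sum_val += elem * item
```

Let's trace through this code step by step.

Initialize: sum_val = 0
Initialize: values = [6, 2, 2, 7, 4, 5]
Initialize: arr = [2, 2, 6, 7, 2, 3]
Entering loop: for elem, item in zip(values, arr):

After execution: sum_val = 100
100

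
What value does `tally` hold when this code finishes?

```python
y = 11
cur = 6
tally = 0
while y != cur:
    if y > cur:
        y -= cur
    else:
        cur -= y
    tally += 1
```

Let's trace through this code step by step.

Initialize: y = 11
Initialize: cur = 6
Initialize: tally = 0
Entering loop: while y != cur:

After execution: tally = 6
6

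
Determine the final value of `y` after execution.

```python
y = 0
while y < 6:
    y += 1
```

Let's trace through this code step by step.

Initialize: y = 0
Entering loop: while y < 6:

After execution: y = 6
6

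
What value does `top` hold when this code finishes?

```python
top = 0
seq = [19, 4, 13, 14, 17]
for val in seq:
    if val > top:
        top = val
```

Let's trace through this code step by step.

Initialize: top = 0
Initialize: seq = [19, 4, 13, 14, 17]
Entering loop: for val in seq:

After execution: top = 19
19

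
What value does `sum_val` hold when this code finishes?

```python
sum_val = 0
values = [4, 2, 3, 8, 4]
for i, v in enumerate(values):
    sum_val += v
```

Let's trace through this code step by step.

Initialize: sum_val = 0
Initialize: values = [4, 2, 3, 8, 4]
Entering loop: for i, v in enumerate(values):

After execution: sum_val = 21
21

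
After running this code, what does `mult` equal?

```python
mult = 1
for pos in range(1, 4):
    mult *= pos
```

Let's trace through this code step by step.

Initialize: mult = 1
Entering loop: for pos in range(1, 4):

After execution: mult = 6
6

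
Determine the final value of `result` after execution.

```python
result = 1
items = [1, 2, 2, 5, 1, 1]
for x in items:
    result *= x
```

Let's trace through this code step by step.

Initialize: result = 1
Initialize: items = [1, 2, 2, 5, 1, 1]
Entering loop: for x in items:

After execution: result = 20
20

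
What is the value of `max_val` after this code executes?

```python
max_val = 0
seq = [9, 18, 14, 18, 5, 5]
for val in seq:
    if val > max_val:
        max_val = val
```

Let's trace through this code step by step.

Initialize: max_val = 0
Initialize: seq = [9, 18, 14, 18, 5, 5]
Entering loop: for val in seq:

After execution: max_val = 18
18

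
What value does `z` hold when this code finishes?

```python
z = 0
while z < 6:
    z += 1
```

Let's trace through this code step by step.

Initialize: z = 0
Entering loop: while z < 6:

After execution: z = 6
6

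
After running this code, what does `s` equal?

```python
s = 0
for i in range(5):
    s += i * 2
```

Let's trace through this code step by step.

Initialize: s = 0
Entering loop: for i in range(5):

After execution: s = 20
20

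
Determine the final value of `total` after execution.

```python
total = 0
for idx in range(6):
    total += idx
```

Let's trace through this code step by step.

Initialize: total = 0
Entering loop: for idx in range(6):

After execution: total = 15
15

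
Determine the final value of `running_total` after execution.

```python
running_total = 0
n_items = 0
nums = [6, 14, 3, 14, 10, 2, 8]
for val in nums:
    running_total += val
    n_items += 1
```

Let's trace through this code step by step.

Initialize: running_total = 0
Initialize: n_items = 0
Initialize: nums = [6, 14, 3, 14, 10, 2, 8]
Entering loop: for val in nums:

After execution: running_total = 57
57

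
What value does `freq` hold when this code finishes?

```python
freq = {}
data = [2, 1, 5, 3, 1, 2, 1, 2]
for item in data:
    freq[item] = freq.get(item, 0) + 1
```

Let's trace through this code step by step.

Initialize: freq = {}
Initialize: data = [2, 1, 5, 3, 1, 2, 1, 2]
Entering loop: for item in data:

After execution: freq = {2: 3, 1: 3, 5: 1, 3: 1}
{2: 3, 1: 3, 5: 1, 3: 1}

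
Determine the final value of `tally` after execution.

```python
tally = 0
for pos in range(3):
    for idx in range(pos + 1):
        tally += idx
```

Let's trace through this code step by step.

Initialize: tally = 0
Entering loop: for pos in range(3):

After execution: tally = 4
4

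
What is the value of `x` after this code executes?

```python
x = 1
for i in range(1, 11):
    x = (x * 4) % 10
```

Let's trace through this code step by step.

Initialize: x = 1
Entering loop: for i in range(1, 11):

After execution: x = 6
6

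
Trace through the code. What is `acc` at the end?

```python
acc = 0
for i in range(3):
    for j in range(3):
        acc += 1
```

Let's trace through this code step by step.

Initialize: acc = 0
Entering loop: for i in range(3):

After execution: acc = 9
9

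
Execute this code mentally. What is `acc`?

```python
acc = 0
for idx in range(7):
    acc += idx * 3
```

Let's trace through this code step by step.

Initialize: acc = 0
Entering loop: for idx in range(7):

After execution: acc = 63
63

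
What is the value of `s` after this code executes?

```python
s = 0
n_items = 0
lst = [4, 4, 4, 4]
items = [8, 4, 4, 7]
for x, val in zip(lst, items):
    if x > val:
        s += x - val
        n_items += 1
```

Let's trace through this code step by step.

Initialize: s = 0
Initialize: n_items = 0
Initialize: lst = [4, 4, 4, 4]
Initialize: items = [8, 4, 4, 7]
Entering loop: for x, val in zip(lst, items):

After execution: s = 0
0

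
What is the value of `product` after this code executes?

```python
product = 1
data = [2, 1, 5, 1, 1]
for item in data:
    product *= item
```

Let's trace through this code step by step.

Initialize: product = 1
Initialize: data = [2, 1, 5, 1, 1]
Entering loop: for item in data:

After execution: product = 10
10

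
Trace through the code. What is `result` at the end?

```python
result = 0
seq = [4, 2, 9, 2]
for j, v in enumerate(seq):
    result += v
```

Let's trace through this code step by step.

Initialize: result = 0
Initialize: seq = [4, 2, 9, 2]
Entering loop: for j, v in enumerate(seq):

After execution: result = 17
17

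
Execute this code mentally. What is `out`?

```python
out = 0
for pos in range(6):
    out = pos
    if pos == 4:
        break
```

Let's trace through this code step by step.

Initialize: out = 0
Entering loop: for pos in range(6):

After execution: out = 4
4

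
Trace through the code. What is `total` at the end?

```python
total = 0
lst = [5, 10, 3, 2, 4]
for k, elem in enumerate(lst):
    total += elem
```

Let's trace through this code step by step.

Initialize: total = 0
Initialize: lst = [5, 10, 3, 2, 4]
Entering loop: for k, elem in enumerate(lst):

After execution: total = 24
24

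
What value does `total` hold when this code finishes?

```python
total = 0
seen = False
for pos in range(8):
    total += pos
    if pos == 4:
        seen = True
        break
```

Let's trace through this code step by step.

Initialize: total = 0
Initialize: seen = False
Entering loop: for pos in range(8):

After execution: total = 10
10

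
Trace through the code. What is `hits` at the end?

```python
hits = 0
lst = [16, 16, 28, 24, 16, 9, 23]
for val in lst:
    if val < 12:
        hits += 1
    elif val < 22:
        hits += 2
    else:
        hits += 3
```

Let's trace through this code step by step.

Initialize: hits = 0
Initialize: lst = [16, 16, 28, 24, 16, 9, 23]
Entering loop: for val in lst:

After execution: hits = 16
16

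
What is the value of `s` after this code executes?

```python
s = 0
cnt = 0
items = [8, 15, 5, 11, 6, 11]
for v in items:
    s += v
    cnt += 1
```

Let's trace through this code step by step.

Initialize: s = 0
Initialize: cnt = 0
Initialize: items = [8, 15, 5, 11, 6, 11]
Entering loop: for v in items:

After execution: s = 56
56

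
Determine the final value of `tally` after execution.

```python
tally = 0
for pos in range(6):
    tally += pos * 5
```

Let's trace through this code step by step.

Initialize: tally = 0
Entering loop: for pos in range(6):

After execution: tally = 75
75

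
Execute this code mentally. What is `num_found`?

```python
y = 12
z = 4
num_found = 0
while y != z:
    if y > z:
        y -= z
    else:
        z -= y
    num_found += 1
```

Let's trace through this code step by step.

Initialize: y = 12
Initialize: z = 4
Initialize: num_found = 0
Entering loop: while y != z:

After execution: num_found = 2
2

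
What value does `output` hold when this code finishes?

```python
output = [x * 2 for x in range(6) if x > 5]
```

Let's trace through this code step by step.

Initialize: output = [x * 2 for x in range(6) if x > 5]

After execution: output = []
[]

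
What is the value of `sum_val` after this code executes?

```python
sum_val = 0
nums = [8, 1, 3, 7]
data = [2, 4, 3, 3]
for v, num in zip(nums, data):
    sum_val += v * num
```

Let's trace through this code step by step.

Initialize: sum_val = 0
Initialize: nums = [8, 1, 3, 7]
Initialize: data = [2, 4, 3, 3]
Entering loop: for v, num in zip(nums, data):

After execution: sum_val = 50
50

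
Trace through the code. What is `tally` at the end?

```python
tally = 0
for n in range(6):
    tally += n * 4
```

Let's trace through this code step by step.

Initialize: tally = 0
Entering loop: for n in range(6):

After execution: tally = 60
60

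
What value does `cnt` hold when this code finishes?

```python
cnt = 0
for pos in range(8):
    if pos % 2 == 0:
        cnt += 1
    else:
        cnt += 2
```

Let's trace through this code step by step.

Initialize: cnt = 0
Entering loop: for pos in range(8):

After execution: cnt = 12
12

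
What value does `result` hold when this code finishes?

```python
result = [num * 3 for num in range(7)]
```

Let's trace through this code step by step.

Initialize: result = [num * 3 for num in range(7)]

After execution: result = [0, 3, 6, 9, 12, 15, 18]
[0, 3, 6, 9, 12, 15, 18]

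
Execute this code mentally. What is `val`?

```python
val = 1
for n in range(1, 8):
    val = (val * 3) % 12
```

Let's trace through this code step by step.

Initialize: val = 1
Entering loop: for n in range(1, 8):

After execution: val = 3
3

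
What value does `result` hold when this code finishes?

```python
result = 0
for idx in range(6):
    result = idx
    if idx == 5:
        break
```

Let's trace through this code step by step.

Initialize: result = 0
Entering loop: for idx in range(6):

After execution: result = 5
5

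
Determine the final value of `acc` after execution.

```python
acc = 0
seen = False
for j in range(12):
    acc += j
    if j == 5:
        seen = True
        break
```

Let's trace through this code step by step.

Initialize: acc = 0
Initialize: seen = False
Entering loop: for j in range(12):

After execution: acc = 15
15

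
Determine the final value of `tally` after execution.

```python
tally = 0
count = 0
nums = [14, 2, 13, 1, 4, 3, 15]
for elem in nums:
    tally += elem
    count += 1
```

Let's trace through this code step by step.

Initialize: tally = 0
Initialize: count = 0
Initialize: nums = [14, 2, 13, 1, 4, 3, 15]
Entering loop: for elem in nums:

After execution: tally = 52
52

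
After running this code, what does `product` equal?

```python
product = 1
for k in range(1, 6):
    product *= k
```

Let's trace through this code step by step.

Initialize: product = 1
Entering loop: for k in range(1, 6):

After execution: product = 120
120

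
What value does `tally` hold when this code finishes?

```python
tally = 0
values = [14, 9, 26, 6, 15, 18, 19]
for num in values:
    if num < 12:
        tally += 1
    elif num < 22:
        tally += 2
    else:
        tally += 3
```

Let's trace through this code step by step.

Initialize: tally = 0
Initialize: values = [14, 9, 26, 6, 15, 18, 19]
Entering loop: for num in values:

After execution: tally = 13
13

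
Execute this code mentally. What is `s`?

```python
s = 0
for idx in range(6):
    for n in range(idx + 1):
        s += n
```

Let's trace through this code step by step.

Initialize: s = 0
Entering loop: for idx in range(6):

After execution: s = 35
35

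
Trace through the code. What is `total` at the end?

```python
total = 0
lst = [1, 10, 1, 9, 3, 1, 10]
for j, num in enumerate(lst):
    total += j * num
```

Let's trace through this code step by step.

Initialize: total = 0
Initialize: lst = [1, 10, 1, 9, 3, 1, 10]
Entering loop: for j, num in enumerate(lst):

After execution: total = 116
116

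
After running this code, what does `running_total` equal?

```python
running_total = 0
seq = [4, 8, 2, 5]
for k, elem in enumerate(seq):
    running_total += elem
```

Let's trace through this code step by step.

Initialize: running_total = 0
Initialize: seq = [4, 8, 2, 5]
Entering loop: for k, elem in enumerate(seq):

After execution: running_total = 19
19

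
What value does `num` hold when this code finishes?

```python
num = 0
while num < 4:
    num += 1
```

Let's trace through this code step by step.

Initialize: num = 0
Entering loop: while num < 4:

After execution: num = 4
4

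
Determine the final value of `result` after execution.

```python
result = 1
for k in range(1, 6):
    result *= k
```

Let's trace through this code step by step.

Initialize: result = 1
Entering loop: for k in range(1, 6):

After execution: result = 120
120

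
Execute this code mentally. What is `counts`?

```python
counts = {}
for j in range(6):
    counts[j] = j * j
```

Let's trace through this code step by step.

Initialize: counts = {}
Entering loop: for j in range(6):

After execution: counts = {0: 0, 1: 1, 2: 4, 3: 9, 4: 16, 5: 25}
{0: 0, 1: 1, 2: 4, 3: 9, 4: 16, 5: 25}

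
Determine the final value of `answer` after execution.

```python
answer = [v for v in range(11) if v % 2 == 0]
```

Let's trace through this code step by step.

Initialize: answer = [v for v in range(11) if v % 2 == 0]

After execution: answer = [0, 2, 4, 6, 8, 10]
[0, 2, 4, 6, 8, 10]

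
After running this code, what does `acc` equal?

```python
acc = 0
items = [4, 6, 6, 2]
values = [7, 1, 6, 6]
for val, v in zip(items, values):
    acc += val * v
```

Let's trace through this code step by step.

Initialize: acc = 0
Initialize: items = [4, 6, 6, 2]
Initialize: values = [7, 1, 6, 6]
Entering loop: for val, v in zip(items, values):

After execution: acc = 82
82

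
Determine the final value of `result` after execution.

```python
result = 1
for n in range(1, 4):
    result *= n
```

Let's trace through this code step by step.

Initialize: result = 1
Entering loop: for n in range(1, 4):

After execution: result = 6
6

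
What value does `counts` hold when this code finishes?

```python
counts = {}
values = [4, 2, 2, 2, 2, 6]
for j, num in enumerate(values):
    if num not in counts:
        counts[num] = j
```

Let's trace through this code step by step.

Initialize: counts = {}
Initialize: values = [4, 2, 2, 2, 2, 6]
Entering loop: for j, num in enumerate(values):

After execution: counts = {4: 0, 2: 1, 6: 5}
{4: 0, 2: 1, 6: 5}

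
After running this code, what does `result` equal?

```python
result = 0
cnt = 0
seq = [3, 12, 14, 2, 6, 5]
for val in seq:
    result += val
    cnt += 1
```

Let's trace through this code step by step.

Initialize: result = 0
Initialize: cnt = 0
Initialize: seq = [3, 12, 14, 2, 6, 5]
Entering loop: for val in seq:

After execution: result = 42
42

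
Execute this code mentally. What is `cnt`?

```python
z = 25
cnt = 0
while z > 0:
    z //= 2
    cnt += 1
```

Let's trace through this code step by step.

Initialize: z = 25
Initialize: cnt = 0
Entering loop: while z > 0:

After execution: cnt = 5
5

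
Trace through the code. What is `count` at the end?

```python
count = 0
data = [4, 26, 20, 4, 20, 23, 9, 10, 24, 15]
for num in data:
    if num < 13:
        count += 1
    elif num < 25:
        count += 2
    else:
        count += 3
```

Let's trace through this code step by step.

Initialize: count = 0
Initialize: data = [4, 26, 20, 4, 20, 23, 9, 10, 24, 15]
Entering loop: for num in data:

After execution: count = 17
17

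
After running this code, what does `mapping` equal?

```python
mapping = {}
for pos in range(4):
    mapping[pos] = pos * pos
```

Let's trace through this code step by step.

Initialize: mapping = {}
Entering loop: for pos in range(4):

After execution: mapping = {0: 0, 1: 1, 2: 4, 3: 9}
{0: 0, 1: 1, 2: 4, 3: 9}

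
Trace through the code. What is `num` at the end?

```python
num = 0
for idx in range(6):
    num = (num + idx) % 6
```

Let's trace through this code step by step.

Initialize: num = 0
Entering loop: for idx in range(6):

After execution: num = 3
3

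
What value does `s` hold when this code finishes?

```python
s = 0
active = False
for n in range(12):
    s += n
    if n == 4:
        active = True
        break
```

Let's trace through this code step by step.

Initialize: s = 0
Initialize: active = False
Entering loop: for n in range(12):

After execution: s = 10
10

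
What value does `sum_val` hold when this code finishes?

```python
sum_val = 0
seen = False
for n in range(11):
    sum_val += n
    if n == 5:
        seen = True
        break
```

Let's trace through this code step by step.

Initialize: sum_val = 0
Initialize: seen = False
Entering loop: for n in range(11):

After execution: sum_val = 15
15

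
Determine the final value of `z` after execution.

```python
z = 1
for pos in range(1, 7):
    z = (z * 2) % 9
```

Let's trace through this code step by step.

Initialize: z = 1
Entering loop: for pos in range(1, 7):

After execution: z = 1
1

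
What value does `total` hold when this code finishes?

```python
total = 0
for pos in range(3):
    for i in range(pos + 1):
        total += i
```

Let's trace through this code step by step.

Initialize: total = 0
Entering loop: for pos in range(3):

After execution: total = 4
4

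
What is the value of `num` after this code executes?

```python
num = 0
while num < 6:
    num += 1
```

Let's trace through this code step by step.

Initialize: num = 0
Entering loop: while num < 6:

After execution: num = 6
6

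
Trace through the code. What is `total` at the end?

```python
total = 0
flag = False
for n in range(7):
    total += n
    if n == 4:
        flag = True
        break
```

Let's trace through this code step by step.

Initialize: total = 0
Initialize: flag = False
Entering loop: for n in range(7):

After execution: total = 10
10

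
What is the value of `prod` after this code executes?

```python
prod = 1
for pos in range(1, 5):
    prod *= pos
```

Let's trace through this code step by step.

Initialize: prod = 1
Entering loop: for pos in range(1, 5):

After execution: prod = 24
24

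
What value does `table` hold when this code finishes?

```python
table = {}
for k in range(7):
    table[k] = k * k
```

Let's trace through this code step by step.

Initialize: table = {}
Entering loop: for k in range(7):

After execution: table = {0: 0, 1: 1, 2: 4, 3: 9, 4: 16, 5: 25, 6: 36}
{0: 0, 1: 1, 2: 4, 3: 9, 4: 16, 5: 25, 6: 36}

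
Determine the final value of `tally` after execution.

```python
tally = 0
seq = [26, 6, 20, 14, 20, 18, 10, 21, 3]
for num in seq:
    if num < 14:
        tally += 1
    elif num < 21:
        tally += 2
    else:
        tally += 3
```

Let's trace through this code step by step.

Initialize: tally = 0
Initialize: seq = [26, 6, 20, 14, 20, 18, 10, 21, 3]
Entering loop: for num in seq:

After execution: tally = 17
17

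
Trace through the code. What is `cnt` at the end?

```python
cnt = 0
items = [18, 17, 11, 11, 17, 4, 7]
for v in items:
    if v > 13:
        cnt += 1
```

Let's trace through this code step by step.

Initialize: cnt = 0
Initialize: items = [18, 17, 11, 11, 17, 4, 7]
Entering loop: for v in items:

After execution: cnt = 3
3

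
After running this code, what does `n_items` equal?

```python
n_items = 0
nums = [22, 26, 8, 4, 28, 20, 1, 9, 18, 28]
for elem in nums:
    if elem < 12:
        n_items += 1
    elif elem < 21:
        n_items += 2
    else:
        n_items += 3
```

Let's trace through this code step by step.

Initialize: n_items = 0
Initialize: nums = [22, 26, 8, 4, 28, 20, 1, 9, 18, 28]
Entering loop: for elem in nums:

After execution: n_items = 20
20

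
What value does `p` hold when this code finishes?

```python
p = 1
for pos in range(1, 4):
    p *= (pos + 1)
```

Let's trace through this code step by step.

Initialize: p = 1
Entering loop: for pos in range(1, 4):

After execution: p = 24
24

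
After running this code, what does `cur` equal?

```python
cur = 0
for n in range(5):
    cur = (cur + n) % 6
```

Let's trace through this code step by step.

Initialize: cur = 0
Entering loop: for n in range(5):

After execution: cur = 4
4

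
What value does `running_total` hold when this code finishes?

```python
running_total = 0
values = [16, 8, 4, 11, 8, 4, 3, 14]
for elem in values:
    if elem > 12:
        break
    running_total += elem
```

Let's trace through this code step by step.

Initialize: running_total = 0
Initialize: values = [16, 8, 4, 11, 8, 4, 3, 14]
Entering loop: for elem in values:

After execution: running_total = 0
0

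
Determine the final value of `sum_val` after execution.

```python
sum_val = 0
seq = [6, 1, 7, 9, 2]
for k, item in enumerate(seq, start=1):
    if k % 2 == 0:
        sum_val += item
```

Let's trace through this code step by step.

Initialize: sum_val = 0
Initialize: seq = [6, 1, 7, 9, 2]
Entering loop: for k, item in enumerate(seq, start=1):

After execution: sum_val = 10
10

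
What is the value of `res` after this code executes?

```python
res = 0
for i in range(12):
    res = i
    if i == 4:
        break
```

Let's trace through this code step by step.

Initialize: res = 0
Entering loop: for i in range(12):

After execution: res = 4
4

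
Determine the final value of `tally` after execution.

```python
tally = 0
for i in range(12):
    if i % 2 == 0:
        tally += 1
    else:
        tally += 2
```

Let's trace through this code step by step.

Initialize: tally = 0
Entering loop: for i in range(12):

After execution: tally = 18
18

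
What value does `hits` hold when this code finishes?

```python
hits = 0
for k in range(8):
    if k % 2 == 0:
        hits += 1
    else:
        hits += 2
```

Let's trace through this code step by step.

Initialize: hits = 0
Entering loop: for k in range(8):

After execution: hits = 12
12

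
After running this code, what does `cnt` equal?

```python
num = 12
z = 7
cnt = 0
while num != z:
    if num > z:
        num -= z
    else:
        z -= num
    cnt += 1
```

Let's trace through this code step by step.

Initialize: num = 12
Initialize: z = 7
Initialize: cnt = 0
Entering loop: while num != z:

After execution: cnt = 5
5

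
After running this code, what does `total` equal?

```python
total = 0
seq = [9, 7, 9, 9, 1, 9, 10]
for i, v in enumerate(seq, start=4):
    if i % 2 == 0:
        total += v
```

Let's trace through this code step by step.

Initialize: total = 0
Initialize: seq = [9, 7, 9, 9, 1, 9, 10]
Entering loop: for i, v in enumerate(seq, start=4):

After execution: total = 29
29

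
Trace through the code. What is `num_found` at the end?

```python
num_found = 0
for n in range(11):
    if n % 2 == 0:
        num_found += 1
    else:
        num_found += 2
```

Let's trace through this code step by step.

Initialize: num_found = 0
Entering loop: for n in range(11):

After execution: num_found = 16
16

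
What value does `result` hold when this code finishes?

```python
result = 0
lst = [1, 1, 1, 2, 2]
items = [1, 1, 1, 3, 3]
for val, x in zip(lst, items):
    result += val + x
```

Let's trace through this code step by step.

Initialize: result = 0
Initialize: lst = [1, 1, 1, 2, 2]
Initialize: items = [1, 1, 1, 3, 3]
Entering loop: for val, x in zip(lst, items):

After execution: result = 16
16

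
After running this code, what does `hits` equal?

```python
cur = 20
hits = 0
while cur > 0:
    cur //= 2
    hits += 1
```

Let's trace through this code step by step.

Initialize: cur = 20
Initialize: hits = 0
Entering loop: while cur > 0:

After execution: hits = 5
5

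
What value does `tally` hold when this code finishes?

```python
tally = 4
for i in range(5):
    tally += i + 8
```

Let's trace through this code step by step.

Initialize: tally = 4
Entering loop: for i in range(5):

After execution: tally = 54
54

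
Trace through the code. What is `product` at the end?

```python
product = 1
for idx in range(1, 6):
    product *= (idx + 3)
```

Let's trace through this code step by step.

Initialize: product = 1
Entering loop: for idx in range(1, 6):

After execution: product = 6720
6720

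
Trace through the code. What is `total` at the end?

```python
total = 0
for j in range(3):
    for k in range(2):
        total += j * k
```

Let's trace through this code step by step.

Initialize: total = 0
Entering loop: for j in range(3):

After execution: total = 3
3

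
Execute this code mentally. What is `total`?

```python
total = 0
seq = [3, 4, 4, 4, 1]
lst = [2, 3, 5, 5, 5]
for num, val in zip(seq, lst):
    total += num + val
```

Let's trace through this code step by step.

Initialize: total = 0
Initialize: seq = [3, 4, 4, 4, 1]
Initialize: lst = [2, 3, 5, 5, 5]
Entering loop: for num, val in zip(seq, lst):

After execution: total = 36
36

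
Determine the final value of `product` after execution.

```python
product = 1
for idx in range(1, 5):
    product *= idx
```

Let's trace through this code step by step.

Initialize: product = 1
Entering loop: for idx in range(1, 5):

After execution: product = 24
24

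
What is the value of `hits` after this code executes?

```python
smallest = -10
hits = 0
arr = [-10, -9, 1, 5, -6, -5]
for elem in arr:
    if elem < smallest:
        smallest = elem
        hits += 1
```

Let's trace through this code step by step.

Initialize: smallest = -10
Initialize: hits = 0
Initialize: arr = [-10, -9, 1, 5, -6, -5]
Entering loop: for elem in arr:

After execution: hits = 0
0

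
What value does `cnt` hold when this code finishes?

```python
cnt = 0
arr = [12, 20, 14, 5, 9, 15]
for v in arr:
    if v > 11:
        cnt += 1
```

Let's trace through this code step by step.

Initialize: cnt = 0
Initialize: arr = [12, 20, 14, 5, 9, 15]
Entering loop: for v in arr:

After execution: cnt = 4
4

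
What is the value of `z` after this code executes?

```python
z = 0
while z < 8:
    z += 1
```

Let's trace through this code step by step.

Initialize: z = 0
Entering loop: while z < 8:

After execution: z = 8
8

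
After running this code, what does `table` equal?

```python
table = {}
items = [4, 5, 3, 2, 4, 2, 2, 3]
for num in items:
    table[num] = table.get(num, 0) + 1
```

Let's trace through this code step by step.

Initialize: table = {}
Initialize: items = [4, 5, 3, 2, 4, 2, 2, 3]
Entering loop: for num in items:

After execution: table = {4: 2, 5: 1, 3: 2, 2: 3}
{4: 2, 5: 1, 3: 2, 2: 3}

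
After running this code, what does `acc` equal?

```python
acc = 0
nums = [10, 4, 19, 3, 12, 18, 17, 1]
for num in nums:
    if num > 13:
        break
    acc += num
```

Let's trace through this code step by step.

Initialize: acc = 0
Initialize: nums = [10, 4, 19, 3, 12, 18, 17, 1]
Entering loop: for num in nums:

After execution: acc = 14
14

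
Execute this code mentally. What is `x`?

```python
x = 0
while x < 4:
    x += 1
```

Let's trace through this code step by step.

Initialize: x = 0
Entering loop: while x < 4:

After execution: x = 4
4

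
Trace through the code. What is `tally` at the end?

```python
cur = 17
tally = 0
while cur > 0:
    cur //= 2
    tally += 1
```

Let's trace through this code step by step.

Initialize: cur = 17
Initialize: tally = 0
Entering loop: while cur > 0:

After execution: tally = 5
5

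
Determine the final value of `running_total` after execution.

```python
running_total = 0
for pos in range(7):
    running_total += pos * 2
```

Let's trace through this code step by step.

Initialize: running_total = 0
Entering loop: for pos in range(7):

After execution: running_total = 42
42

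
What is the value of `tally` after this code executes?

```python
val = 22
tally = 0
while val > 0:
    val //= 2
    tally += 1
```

Let's trace through this code step by step.

Initialize: val = 22
Initialize: tally = 0
Entering loop: while val > 0:

After execution: tally = 5
5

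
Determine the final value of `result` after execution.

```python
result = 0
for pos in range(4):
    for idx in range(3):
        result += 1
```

Let's trace through this code step by step.

Initialize: result = 0
Entering loop: for pos in range(4):

After execution: result = 12
12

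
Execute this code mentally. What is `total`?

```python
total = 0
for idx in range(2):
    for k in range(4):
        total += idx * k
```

Let's trace through this code step by step.

Initialize: total = 0
Entering loop: for idx in range(2):

After execution: total = 6
6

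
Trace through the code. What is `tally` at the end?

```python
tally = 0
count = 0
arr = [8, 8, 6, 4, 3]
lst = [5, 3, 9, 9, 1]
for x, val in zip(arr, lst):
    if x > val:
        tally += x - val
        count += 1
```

Let's trace through this code step by step.

Initialize: tally = 0
Initialize: count = 0
Initialize: arr = [8, 8, 6, 4, 3]
Initialize: lst = [5, 3, 9, 9, 1]
Entering loop: for x, val in zip(arr, lst):

After execution: tally = 10
10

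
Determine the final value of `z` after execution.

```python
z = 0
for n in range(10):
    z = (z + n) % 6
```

Let's trace through this code step by step.

Initialize: z = 0
Entering loop: for n in range(10):

After execution: z = 3
3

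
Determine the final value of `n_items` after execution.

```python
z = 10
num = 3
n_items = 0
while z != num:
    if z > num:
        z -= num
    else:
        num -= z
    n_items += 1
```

Let's trace through this code step by step.

Initialize: z = 10
Initialize: num = 3
Initialize: n_items = 0
Entering loop: while z != num:

After execution: n_items = 5
5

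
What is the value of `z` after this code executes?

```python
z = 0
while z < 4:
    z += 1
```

Let's trace through this code step by step.

Initialize: z = 0
Entering loop: while z < 4:

After execution: z = 4
4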